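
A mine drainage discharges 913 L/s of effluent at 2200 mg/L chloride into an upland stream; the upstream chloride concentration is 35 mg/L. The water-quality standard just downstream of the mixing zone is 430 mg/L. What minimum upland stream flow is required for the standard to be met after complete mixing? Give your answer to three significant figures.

4090 L/s

Set C_mix = 430: (Q·35.00 + 913.0·2200) / (Q + 913.0) = 430
→ Q = 913.0·(2200 − 430)/(430 − 35.00) = 4091 L/s.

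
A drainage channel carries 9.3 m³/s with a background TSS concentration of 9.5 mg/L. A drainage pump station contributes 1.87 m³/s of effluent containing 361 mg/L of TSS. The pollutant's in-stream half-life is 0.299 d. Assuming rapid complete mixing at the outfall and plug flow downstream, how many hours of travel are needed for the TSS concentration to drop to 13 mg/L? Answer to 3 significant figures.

17.2 h

Mass balance: C = (9.300·9.500 + 1.870·361.0) / 11.17 = 763.4/11.17 = 68.35 mg/L.
Half-life 0.299 d → k = ln 2 / 0.299 = 2.318 d⁻¹.
68.35·exp(−k·t) = 13 → t = ln(68.35/13)/k = 61850 s = 17.18 h.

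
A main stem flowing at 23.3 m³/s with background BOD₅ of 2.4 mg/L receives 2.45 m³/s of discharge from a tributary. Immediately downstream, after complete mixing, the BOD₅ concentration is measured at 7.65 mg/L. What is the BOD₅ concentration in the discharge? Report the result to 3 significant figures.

Mass balance: 23.30·2.400 + 2.450·Cₑ = 25.75·7.650
→ Cₑ = (25.75·7.650 − 23.30·2.400) / 2.450 = 57.58 mg/L.

57.6 mg/L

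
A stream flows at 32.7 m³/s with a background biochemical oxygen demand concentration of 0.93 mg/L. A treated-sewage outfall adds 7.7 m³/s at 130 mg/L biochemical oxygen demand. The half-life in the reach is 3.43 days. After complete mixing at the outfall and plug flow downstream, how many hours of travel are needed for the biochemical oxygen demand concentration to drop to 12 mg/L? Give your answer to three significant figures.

Mass balance: C = (32.70·0.9300 + 7.700·130.0) / 40.40 = 1031/40.40 = 25.53 mg/L.
Half-life 3.43 d → k = ln 2 / 3.43 = 0.2021 d⁻¹.
25.53·exp(−k·t) = 12 → t = ln(25.53/12)/k = 322800 s = 89.66 h.

89.7 h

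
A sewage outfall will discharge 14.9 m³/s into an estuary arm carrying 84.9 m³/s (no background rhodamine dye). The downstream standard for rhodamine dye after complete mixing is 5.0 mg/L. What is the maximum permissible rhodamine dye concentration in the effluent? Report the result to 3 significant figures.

33.5 mg/L

At the limit, (Qr·Cr + Qe·Cₑ)/(Qr + Qe) = 5.0:
Cₑ = (99.80·5.0 − 84.90·0) / 14.90 = 33.49 mg/L.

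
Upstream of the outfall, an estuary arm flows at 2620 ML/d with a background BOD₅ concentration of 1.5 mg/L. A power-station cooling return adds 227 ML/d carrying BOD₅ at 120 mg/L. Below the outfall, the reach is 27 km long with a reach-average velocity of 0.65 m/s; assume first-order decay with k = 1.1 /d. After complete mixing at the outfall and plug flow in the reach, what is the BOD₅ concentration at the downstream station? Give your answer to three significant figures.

Conservation of mass: C = (2620·1.500 + 227.0·120.0) / 2847 = 31170/2847 = 10.95 mg/L.
Travel time t = 27·1000 / 0.65 = 41540 s = 11.54 h.
After decay, C = 10.95 × e^(−kt) = 10.95 × 0.5893 = 6.452 mg/L.

6.45 mg/L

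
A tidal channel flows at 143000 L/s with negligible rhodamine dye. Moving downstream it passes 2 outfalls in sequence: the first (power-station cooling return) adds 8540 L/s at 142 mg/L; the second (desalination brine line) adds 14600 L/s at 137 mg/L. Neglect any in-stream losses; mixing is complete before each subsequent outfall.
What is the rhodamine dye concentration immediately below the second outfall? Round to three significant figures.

Outfall 1: combined Q = 151500 L/s; C = (143000·0 + 8540·142.0)/151500 = 8.002 mg/L.
Outfall 2: combined Q = 166100 L/s; C = (151500·8.002 + 14600·137.0)/166100 = 19.34 mg/L.

19.3 mg/L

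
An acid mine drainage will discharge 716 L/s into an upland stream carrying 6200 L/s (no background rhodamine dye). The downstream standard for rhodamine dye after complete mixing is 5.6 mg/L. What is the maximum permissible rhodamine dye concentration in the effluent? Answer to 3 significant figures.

54.1 mg/L

At the limit, (Qr·Cr + Qe·Cₑ)/(Qr + Qe) = 5.6:
Cₑ = (6916·5.6 − 6200·0) / 716.0 = 54.09 mg/L.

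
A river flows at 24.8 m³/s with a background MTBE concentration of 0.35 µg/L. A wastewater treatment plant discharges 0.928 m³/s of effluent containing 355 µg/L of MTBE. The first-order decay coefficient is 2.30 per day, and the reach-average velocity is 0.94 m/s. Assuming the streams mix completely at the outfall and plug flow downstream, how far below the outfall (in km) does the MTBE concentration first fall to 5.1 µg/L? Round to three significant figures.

Flow-weighted average: C = (24.80·0.3500 + 0.9280·355.0) / 25.73 = 338.1/25.73 = 13.14 µg/L.
Set 13.14·exp(−k·t) = 5.1 → t = ln(13.14/5.1)/k = 35560 s = 9.877 h.
Distance = v·t = 0.94·35560 = 33420 m = 33.42 km.

33.4 km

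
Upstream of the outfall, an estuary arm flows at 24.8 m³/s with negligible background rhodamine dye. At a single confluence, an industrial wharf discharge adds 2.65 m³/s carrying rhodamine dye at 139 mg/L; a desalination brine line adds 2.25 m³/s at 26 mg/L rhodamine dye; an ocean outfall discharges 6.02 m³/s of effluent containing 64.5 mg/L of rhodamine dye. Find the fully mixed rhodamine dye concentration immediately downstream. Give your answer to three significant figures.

Conservation of mass: C = (24.80·0 + 2.650·139.0 + 2.250·26.00 + 6.020·64.50) / 35.72 = 815.1/35.72 = 22.82 mg/L.

22.8 mg/L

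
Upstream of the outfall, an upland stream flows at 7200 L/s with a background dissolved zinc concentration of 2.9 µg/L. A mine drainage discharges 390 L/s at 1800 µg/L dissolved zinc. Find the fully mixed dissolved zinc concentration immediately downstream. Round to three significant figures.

Flow-weighted average: C = (7200·2.900 + 390.0·1800) / 7590 = 722900/7590 = 95.24 µg/L.

95.2 µg/L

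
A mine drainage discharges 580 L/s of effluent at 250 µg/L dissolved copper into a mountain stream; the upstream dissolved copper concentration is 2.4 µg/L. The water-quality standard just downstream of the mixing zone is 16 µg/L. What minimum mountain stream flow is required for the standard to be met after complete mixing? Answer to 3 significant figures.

9980 L/s

Set C_mix = 16: (Q·2.400 + 580.0·250.0) / (Q + 580.0) = 16
→ Q = 580.0·(250.0 − 16)/(16 − 2.400) = 9979 L/s.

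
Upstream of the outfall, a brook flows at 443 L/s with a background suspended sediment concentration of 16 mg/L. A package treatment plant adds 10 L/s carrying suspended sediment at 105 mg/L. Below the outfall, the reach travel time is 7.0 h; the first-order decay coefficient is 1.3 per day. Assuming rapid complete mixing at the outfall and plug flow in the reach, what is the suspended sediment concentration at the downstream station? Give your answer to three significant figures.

12.3 mg/L

After mixing, C = (443.0·16.00 + 10.00·105.0) / 453.0 = 8138/453.0 = 17.96 mg/L.
First-order decay: C = 17.96·exp(−k·t) = 17.96·0.6844 = 12.30 mg/L.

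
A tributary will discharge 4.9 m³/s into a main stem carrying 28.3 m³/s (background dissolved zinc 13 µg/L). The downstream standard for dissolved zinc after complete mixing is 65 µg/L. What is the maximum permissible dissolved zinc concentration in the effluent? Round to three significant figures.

At the limit, (Qr·Cr + Qe·Cₑ)/(Qr + Qe) = 65:
Cₑ = (33.20·65 − 28.30·13.00) / 4.900 = 365.3 µg/L.

365 µg/L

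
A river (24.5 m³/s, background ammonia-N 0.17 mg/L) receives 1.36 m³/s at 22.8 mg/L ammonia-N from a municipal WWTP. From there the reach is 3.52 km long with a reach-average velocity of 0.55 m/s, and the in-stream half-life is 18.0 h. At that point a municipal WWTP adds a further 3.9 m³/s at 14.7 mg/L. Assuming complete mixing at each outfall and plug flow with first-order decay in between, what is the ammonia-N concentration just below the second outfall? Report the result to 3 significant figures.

3.03 mg/L

After mixing, C = (24.50·0.1700 + 1.360·22.80) / 25.86 = 35.17/25.86 = 1.360 mg/L; combined flow 25.86 m³/s.
Travel time t = 3.52·1000 / 0.55 = 6400 s = 1.778 h.
Half-life 18.0 h → k = ln 2 / 18.0 = 0.03851 h⁻¹ = 0.9242 d⁻¹.
First-order decay: C = 1.360·exp(−k·t) = 1.360·0.9338 = 1.270 mg/L.
At the second outfall, C = (25.86·1.270 + 3.900·14.70) / (25.86 + 3.900) = 3.030 mg/L.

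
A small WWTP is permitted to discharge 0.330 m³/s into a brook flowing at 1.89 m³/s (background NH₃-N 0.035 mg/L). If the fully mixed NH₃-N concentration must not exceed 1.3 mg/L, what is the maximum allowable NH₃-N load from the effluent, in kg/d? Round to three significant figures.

Mass balance at the limit: 1.890·0.03500 + 0.3300·Cₑ = 2.220·1.3 → Cₑ = 8.545 mg/L.
Load = 0.3300 m³/s × 8.545 g/m³ × 86 400 s/d = 243.6 kg/d.

244 kg/d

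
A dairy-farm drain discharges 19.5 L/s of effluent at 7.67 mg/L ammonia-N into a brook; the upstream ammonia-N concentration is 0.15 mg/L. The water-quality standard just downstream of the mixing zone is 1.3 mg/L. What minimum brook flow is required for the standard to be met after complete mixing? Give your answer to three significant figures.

Set C_mix = 1.3: (Q·0.1500 + 19.50·7.670) / (Q + 19.50) = 1.3
→ Q = 19.50·(7.670 − 1.3)/(1.3 − 0.1500) = 108.0 L/s.

108 L/s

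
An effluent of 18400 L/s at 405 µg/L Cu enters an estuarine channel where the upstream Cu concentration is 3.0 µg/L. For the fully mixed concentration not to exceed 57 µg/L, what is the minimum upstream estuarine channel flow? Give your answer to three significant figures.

119000 L/s

Set C_mix = 57: (Q·3.000 + 18400·405.0) / (Q + 18400) = 57
→ Q = 18400·(405.0 − 57)/(57 − 3.000) = 118600 L/s.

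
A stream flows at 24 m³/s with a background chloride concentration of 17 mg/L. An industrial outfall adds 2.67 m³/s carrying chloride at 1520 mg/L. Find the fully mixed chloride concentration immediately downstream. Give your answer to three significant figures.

Mass balance: C = (24.00·17.00 + 2.670·1520) / 26.67 = 4466/26.67 = 167.5 mg/L.

167 mg/L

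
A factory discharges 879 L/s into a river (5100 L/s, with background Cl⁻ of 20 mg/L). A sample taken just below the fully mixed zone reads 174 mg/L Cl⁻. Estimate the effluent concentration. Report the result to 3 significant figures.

Mass balance: 5100·20.00 + 879.0·Cₑ = 5979·174.0
→ Cₑ = (5979·174.0 − 5100·20.00) / 879.0 = 1068 mg/L.

1070 mg/L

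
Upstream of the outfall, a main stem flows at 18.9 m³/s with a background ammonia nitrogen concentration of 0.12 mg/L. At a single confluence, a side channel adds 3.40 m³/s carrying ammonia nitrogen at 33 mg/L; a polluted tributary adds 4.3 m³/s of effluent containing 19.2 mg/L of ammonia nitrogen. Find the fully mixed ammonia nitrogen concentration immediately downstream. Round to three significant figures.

7.41 mg/L

Mixed concentration C = ΣQC/ΣQ = (18.90·0.1200 + 3.400·33.00 + 4.300·19.20) / 26.60 = 197.0/26.60 = 7.407 mg/L.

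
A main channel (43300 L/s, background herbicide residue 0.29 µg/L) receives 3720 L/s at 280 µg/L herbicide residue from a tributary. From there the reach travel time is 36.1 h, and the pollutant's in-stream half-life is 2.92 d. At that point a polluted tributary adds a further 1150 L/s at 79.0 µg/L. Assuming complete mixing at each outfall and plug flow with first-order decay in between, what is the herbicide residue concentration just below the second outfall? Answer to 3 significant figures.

17.2 µg/L

Mass balance: C = (43300·0.2900 + 3720·280.0) / 47020 = 1054000/47020 = 22.42 µg/L; combined flow 47020 L/s.
Half-life 2.92 d → k = ln 2 / 2.92 = 0.2374 d⁻¹.
Decay over the reach: 22.42·exp(−kt) = 22.42·0.6997 = 15.69 µg/L.
Second outfall: C = (47020·15.69 + 1150·79.00)/48170 = 17.20 µg/L.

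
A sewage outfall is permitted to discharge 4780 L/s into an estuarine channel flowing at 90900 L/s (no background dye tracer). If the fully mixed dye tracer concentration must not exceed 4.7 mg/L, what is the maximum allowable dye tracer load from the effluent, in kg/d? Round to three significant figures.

38900 kg/d

Mass balance at the limit: 90900·0 + 4780·Cₑ = 95680·4.7 → Cₑ = 94.08 mg/L.
4780 L/s = 4.780 m³/s. Load = 4.780 m³/s × 94.08 g/m³ × 86 400 s/d = 38850 kg/d.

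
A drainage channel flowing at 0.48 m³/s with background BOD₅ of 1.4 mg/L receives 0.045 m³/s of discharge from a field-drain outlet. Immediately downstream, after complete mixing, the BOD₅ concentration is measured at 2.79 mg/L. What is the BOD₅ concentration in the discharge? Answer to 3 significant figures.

Mass balance: 0.4800·1.400 + 0.04500·Cₑ = 0.5250·2.790
→ Cₑ = (0.5250·2.790 − 0.4800·1.400) / 0.04500 = 17.62 mg/L.

17.6 mg/L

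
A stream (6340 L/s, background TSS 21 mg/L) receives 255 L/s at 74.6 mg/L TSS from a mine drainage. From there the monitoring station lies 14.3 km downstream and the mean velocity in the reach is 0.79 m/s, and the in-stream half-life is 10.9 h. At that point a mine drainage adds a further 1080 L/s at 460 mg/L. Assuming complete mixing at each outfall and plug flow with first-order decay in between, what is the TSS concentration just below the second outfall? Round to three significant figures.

After mixing, C = (6340·21.00 + 255.0·74.60) / 6595 = 152200/6595 = 23.07 mg/L; combined flow 6595 L/s.
Travel time t = 14.3·1000 / 0.79 = 18100 s = 5.028 h.
Half-life 10.9 h → k = ln 2 / 10.9 = 0.06359 h⁻¹ = 1.526 d⁻¹.
First-order decay: C = 23.07·exp(−k·t) = 23.07·0.7263 = 16.76 mg/L.
At the second outfall, C = (6595·16.76 + 1080·460.0) / (6595 + 1080) = 79.13 mg/L.

79.1 mg/L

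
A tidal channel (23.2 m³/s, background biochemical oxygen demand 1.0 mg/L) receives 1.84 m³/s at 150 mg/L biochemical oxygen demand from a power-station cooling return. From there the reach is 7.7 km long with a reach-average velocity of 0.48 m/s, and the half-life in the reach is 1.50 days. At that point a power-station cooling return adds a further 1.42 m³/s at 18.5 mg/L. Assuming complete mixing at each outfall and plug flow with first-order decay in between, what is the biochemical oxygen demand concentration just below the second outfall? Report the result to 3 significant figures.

Flow-weighted average: C = (23.20·1.000 + 1.840·150.0) / 25.04 = 299.2/25.04 = 11.95 mg/L; combined flow 25.04 m³/s.
Travel time t = 7.7·1000 / 0.48 = 16040 s = 4.456 h.
Half-life 1.50 d → k = ln 2 / 1.50 = 0.4621 d⁻¹.
Decay over the reach: 11.95·exp(−kt) = 11.95·0.9178 = 10.97 mg/L.
Second outfall: C = (25.04·10.97 + 1.420·18.50)/26.46 = 11.37 mg/L.

11.4 mg/L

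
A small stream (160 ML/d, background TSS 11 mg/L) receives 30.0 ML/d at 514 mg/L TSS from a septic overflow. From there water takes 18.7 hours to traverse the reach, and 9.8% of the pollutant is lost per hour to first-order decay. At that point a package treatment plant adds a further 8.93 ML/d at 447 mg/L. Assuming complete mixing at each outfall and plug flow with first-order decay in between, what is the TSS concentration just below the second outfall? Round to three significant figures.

32.6 mg/L

Mixed concentration C = ΣQC/ΣQ = (160.0·11.00 + 30.00·514.0) / 190.0 = 17180/190.0 = 90.42 mg/L; combined flow 190.0 ML/d.
9.8%/h lost → k = −ln(1 − 0.098) = 0.1031 h⁻¹.
After decay, C = 90.42 × e^(−kt) = 90.42 × 0.1453 = 13.14 mg/L.
At the second outfall, C = (190.0·13.14 + 8.930·447.0) / (190.0 + 8.930) = 32.62 mg/L.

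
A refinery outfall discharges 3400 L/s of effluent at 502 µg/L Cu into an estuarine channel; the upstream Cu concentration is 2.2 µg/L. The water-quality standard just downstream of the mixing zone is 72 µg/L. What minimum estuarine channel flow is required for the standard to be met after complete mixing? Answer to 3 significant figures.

20900 L/s

Set C_mix = 72: (Q·2.200 + 3400·502.0) / (Q + 3400) = 72
→ Q = 3400·(502.0 − 72)/(72 − 2.200) = 20950 L/s.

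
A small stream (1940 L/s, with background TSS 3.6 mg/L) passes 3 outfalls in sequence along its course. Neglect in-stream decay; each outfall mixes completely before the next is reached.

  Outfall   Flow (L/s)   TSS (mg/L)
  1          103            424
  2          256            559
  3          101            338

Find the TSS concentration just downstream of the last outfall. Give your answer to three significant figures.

95.0 mg/L

After outfall 1: Q = 1940 + 103.0 = 2043 L/s; C = (1940·3.600 + 103.0·424.0)/2043 = 24.79 mg/L.
After outfall 2: Q = 2043 + 256.0 = 2299 L/s; C = (2043·24.79 + 256.0·559.0)/2299 = 84.28 mg/L.
After outfall 3: Q = 2299 + 101.0 = 2400 L/s; C = (2299·84.28 + 101.0·338.0)/2400 = 94.96 mg/L.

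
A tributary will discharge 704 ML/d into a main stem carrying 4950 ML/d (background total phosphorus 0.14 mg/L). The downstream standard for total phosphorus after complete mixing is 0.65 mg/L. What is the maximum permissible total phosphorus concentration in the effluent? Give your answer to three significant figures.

At the limit, (Qr·Cr + Qe·Cₑ)/(Qr + Qe) = 0.65:
Cₑ = (5654·0.65 − 4950·0.1400) / 704.0 = 4.236 mg/L.

4.24 mg/L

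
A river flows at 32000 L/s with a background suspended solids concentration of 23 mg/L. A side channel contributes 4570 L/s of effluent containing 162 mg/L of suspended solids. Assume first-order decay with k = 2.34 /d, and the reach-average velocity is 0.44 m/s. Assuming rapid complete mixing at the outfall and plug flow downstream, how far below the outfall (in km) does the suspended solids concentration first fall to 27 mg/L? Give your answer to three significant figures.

6.54 km

Mixed concentration C = ΣQC/ΣQ = (32000·23.00 + 4570·162.0) / 36570 = 1476000/36570 = 40.37 mg/L.
Set 40.37·exp(−k·t) = 27 → t = ln(40.37/27)/k = 14850 s = 4.126 h.
Distance = v·t = 0.44·14850 = 6535 m = 6.535 km.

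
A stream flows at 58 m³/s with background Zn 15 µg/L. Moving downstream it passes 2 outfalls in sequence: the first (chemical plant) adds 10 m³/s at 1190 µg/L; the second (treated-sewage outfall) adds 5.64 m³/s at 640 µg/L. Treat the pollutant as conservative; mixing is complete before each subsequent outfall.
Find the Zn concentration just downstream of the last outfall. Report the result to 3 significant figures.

Outfall 1: combined Q = 68.00 m³/s; C = (58.00·15.00 + 10.00·1190)/68.00 = 187.8 µg/L.
Outfall 2: combined Q = 73.64 m³/s; C = (68.00·187.8 + 5.640·640.0)/73.64 = 222.4 µg/L.

222 µg/L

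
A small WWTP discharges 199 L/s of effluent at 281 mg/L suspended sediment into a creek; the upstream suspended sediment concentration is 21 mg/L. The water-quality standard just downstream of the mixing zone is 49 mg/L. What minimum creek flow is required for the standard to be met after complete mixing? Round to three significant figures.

1650 L/s

Set C_mix = 49: (Q·21.00 + 199.0·281.0) / (Q + 199.0) = 49
→ Q = 199.0·(281.0 − 49)/(49 − 21.00) = 1649 L/s.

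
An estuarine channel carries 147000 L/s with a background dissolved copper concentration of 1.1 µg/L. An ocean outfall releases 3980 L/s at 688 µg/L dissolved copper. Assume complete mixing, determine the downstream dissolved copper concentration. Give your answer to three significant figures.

Flow-weighted average: C = (147000·1.100 + 3980·688.0) / 151000 = 2900000/151000 = 19.21 µg/L.

19.2 µg/L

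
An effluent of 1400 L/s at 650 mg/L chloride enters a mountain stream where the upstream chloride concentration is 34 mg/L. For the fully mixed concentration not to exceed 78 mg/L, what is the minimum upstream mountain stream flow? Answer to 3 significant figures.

Set C_mix = 78: (Q·34.00 + 1400·650.0) / (Q + 1400) = 78
→ Q = 1400·(650.0 − 78)/(78 − 34.00) = 18200 L/s.

18200 L/s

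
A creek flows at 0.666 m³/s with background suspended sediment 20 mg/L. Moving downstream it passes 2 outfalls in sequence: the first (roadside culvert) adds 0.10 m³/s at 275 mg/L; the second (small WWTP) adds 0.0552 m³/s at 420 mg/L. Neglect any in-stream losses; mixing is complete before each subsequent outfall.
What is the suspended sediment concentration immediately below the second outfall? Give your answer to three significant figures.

Outfall 1: combined Q = 0.7660 m³/s; C = (0.6660·20.00 + 0.1000·275.0)/0.7660 = 53.29 mg/L.
Outfall 2: combined Q = 0.8212 m³/s; C = (0.7660·53.29 + 0.05520·420.0)/0.8212 = 77.94 mg/L.

77.9 mg/L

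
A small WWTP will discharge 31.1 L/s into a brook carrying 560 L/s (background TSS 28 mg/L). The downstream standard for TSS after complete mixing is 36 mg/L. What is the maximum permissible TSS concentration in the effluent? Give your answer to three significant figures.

At the limit, (Qr·Cr + Qe·Cₑ)/(Qr + Qe) = 36:
Cₑ = (591.1·36 − 560.0·28.00) / 31.10 = 180.1 mg/L.

180 mg/L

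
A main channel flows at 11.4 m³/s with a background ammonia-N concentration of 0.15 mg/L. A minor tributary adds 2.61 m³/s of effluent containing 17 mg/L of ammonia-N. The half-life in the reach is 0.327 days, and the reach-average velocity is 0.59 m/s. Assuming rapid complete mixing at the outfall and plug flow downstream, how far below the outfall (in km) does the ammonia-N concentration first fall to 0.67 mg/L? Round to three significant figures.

Conservation of mass: C = (11.40·0.1500 + 2.610·17.00) / 14.01 = 46.08/14.01 = 3.289 mg/L.
Half-life 0.327 d → k = ln 2 / 0.327 = 2.120 d⁻¹.
Set 3.289·exp(−k·t) = 0.67 → t = ln(3.289/0.67)/k = 64850 s = 18.01 h.
Distance = v·t = 0.59·64850 = 38260 m = 38.26 km.

38.3 km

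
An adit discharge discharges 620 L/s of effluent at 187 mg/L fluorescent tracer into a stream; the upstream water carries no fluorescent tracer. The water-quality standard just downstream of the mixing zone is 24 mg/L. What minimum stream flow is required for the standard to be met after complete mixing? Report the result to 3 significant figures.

4210 L/s

Set C_mix = 24: (Q·0 + 620.0·187.0) / (Q + 620.0) = 24
→ Q = 620.0·(187.0 − 24)/(24 − 0) = 4211 L/s.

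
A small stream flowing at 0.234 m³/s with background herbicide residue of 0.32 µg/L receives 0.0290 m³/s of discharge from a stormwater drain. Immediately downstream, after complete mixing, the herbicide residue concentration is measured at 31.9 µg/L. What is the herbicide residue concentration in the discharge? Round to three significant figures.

Mass balance: 0.2340·0.3200 + 0.02900·Cₑ = 0.2630·31.90
→ Cₑ = (0.2630·31.90 − 0.2340·0.3200) / 0.02900 = 286.7 µg/L.

287 µg/L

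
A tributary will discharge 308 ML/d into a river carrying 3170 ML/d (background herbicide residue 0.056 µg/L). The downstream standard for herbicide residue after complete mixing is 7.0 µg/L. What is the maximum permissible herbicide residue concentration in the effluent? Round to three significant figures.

78.5 µg/L

At the limit, (Qr·Cr + Qe·Cₑ)/(Qr + Qe) = 7.0:
Cₑ = (3478·7.0 − 3170·0.05600) / 308.0 = 78.47 µg/L.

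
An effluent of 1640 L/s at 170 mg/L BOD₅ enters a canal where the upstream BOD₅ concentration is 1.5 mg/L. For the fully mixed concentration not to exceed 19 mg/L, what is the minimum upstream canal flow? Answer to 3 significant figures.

Set C_mix = 19: (Q·1.500 + 1640·170.0) / (Q + 1640) = 19
→ Q = 1640·(170.0 − 19)/(19 − 1.500) = 14150 L/s.

14200 L/s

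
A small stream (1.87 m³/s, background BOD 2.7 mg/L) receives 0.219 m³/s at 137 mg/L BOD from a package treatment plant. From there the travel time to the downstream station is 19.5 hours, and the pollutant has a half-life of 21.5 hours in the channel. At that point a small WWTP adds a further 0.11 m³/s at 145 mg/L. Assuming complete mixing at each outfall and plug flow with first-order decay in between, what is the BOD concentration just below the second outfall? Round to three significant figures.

Mass balance: C = (1.870·2.700 + 0.2190·137.0) / 2.089 = 35.05/2.089 = 16.78 mg/L; combined flow 2.089 m³/s.
Half-life 21.5 h → k = ln 2 / 21.5 = 0.03224 h⁻¹ = 0.7737 d⁻¹.
After decay, C = 16.78 × e^(−kt) = 16.78 × 0.5333 = 8.948 mg/L.
At the second outfall, C = (2.089·8.948 + 0.1100·145.0) / (2.089 + 0.1100) = 15.75 mg/L.

15.8 mg/L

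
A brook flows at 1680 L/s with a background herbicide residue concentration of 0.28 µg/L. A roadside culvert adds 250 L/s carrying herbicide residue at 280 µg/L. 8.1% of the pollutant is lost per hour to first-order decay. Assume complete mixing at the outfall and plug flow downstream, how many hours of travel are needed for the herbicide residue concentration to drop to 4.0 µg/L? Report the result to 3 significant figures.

26.2 h

Mass balance: C = (1680·0.2800 + 250.0·280.0) / 1930 = 70470/1930 = 36.51 µg/L.
8.1%/h lost → k = −ln(1 − 0.081) = 0.08447 h⁻¹.
36.51·exp(−k·t) = 4.0 → t = ln(36.51/4.0)/k = 94250 s = 26.18 h.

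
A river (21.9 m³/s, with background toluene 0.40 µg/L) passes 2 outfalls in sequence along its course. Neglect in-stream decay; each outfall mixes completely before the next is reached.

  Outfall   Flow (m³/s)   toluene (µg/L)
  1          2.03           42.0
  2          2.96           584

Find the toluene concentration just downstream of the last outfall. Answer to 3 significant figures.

Outfall 1: combined Q = 23.93 m³/s; C = (21.90·0.4000 + 2.030·42.00)/23.93 = 3.929 µg/L.
Outfall 2: combined Q = 26.89 m³/s; C = (23.93·3.929 + 2.960·584.0)/26.89 = 67.78 µg/L.

67.8 µg/L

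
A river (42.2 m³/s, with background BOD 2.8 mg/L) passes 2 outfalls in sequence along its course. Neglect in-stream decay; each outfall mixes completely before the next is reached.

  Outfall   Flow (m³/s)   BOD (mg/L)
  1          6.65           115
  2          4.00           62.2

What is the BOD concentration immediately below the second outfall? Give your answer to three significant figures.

21.4 mg/L

After outfall 1: Q = 42.20 + 6.650 = 48.85 m³/s; C = (42.20·2.800 + 6.650·115.0)/48.85 = 18.07 mg/L.
After outfall 2: Q = 48.85 + 4.000 = 52.85 m³/s; C = (48.85·18.07 + 4.000·62.20)/52.85 = 21.41 mg/L.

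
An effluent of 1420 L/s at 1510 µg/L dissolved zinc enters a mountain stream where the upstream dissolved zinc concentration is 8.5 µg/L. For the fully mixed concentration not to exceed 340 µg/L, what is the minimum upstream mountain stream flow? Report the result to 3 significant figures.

5010 L/s

Set C_mix = 340: (Q·8.500 + 1420·1510) / (Q + 1420) = 340
→ Q = 1420·(1510 − 340)/(340 − 8.500) = 5012 L/s.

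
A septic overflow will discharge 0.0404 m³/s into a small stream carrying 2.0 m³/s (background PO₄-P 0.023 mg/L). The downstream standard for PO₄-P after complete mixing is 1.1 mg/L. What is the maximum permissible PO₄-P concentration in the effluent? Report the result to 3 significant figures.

54.4 mg/L

At the limit, (Qr·Cr + Qe·Cₑ)/(Qr + Qe) = 1.1:
Cₑ = (2.040·1.1 − 2.000·0.02300) / 0.04040 = 54.42 mg/L.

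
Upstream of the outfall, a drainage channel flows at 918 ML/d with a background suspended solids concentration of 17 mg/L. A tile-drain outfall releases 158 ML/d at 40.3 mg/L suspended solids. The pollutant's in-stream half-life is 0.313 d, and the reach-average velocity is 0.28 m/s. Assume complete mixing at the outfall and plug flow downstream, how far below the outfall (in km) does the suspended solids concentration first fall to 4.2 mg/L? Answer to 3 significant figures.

After mixing, C = (918.0·17.00 + 158.0·40.30) / 1076 = 21970/1076 = 20.42 mg/L.
Half-life 0.313 d → k = ln 2 / 0.313 = 2.215 d⁻¹.
Set 20.42·exp(−k·t) = 4.2 → t = ln(20.42/4.2)/k = 61700 s = 17.14 h.
Distance = v·t = 0.28·61700 = 17280 m = 17.28 km.

17.3 km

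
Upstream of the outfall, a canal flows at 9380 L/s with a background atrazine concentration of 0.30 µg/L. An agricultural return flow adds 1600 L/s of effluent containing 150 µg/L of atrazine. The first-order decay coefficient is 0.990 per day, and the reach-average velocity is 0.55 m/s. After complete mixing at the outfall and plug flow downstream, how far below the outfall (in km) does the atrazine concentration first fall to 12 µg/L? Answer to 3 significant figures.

29.3 km

Mixed concentration C = ΣQC/ΣQ = (9380·0.3000 + 1600·150.0) / 10980 = 242800/10980 = 22.11 µg/L.
Set 22.11·exp(−k·t) = 12 → t = ln(22.11/12)/k = 53350 s = 14.82 h.
Distance = v·t = 0.55·53350 = 29340 m = 29.34 km.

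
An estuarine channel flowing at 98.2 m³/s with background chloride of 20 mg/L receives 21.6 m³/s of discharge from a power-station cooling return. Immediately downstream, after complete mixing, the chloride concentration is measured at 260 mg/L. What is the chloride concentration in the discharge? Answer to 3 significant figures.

Mass balance: 98.20·20.00 + 21.60·Cₑ = 119.8·260.0
→ Cₑ = (119.8·260.0 − 98.20·20.00) / 21.60 = 1351 mg/L.

1350 mg/L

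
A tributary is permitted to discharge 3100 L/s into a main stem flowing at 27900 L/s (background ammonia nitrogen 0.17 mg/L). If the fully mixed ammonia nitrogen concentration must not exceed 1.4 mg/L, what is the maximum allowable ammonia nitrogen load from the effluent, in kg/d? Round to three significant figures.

Mass balance at the limit: 27900·0.1700 + 3100·Cₑ = 31000·1.4 → Cₑ = 12.47 mg/L.
3100 L/s = 3.100 m³/s. Load = 3.100 m³/s × 12.47 g/m³ × 86 400 s/d = 3340 kg/d.

3340 kg/d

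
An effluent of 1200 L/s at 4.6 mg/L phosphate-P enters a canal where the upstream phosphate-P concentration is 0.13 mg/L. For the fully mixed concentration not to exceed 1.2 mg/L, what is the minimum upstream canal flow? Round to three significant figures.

Set C_mix = 1.2: (Q·0.1300 + 1200·4.600) / (Q + 1200) = 1.2
→ Q = 1200·(4.600 − 1.2)/(1.2 − 0.1300) = 3813 L/s.

3810 L/s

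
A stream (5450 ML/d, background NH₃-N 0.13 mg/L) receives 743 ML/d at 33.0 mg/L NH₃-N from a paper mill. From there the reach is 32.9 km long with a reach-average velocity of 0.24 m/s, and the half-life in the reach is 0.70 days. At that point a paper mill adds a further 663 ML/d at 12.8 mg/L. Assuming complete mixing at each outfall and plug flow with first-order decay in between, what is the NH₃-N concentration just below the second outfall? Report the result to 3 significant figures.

2.00 mg/L

Conservation of mass: C = (5450·0.1300 + 743.0·33.00) / 6193 = 25230/6193 = 4.074 mg/L; combined flow 6193 ML/d.
Travel time t = 32.9·1000 / 0.24 = 137100 s = 38.08 h.
Half-life 0.70 d → k = ln 2 / 0.70 = 0.9902 d⁻¹.
After decay, C = 4.074 × e^(−kt) = 4.074 × 0.2078 = 0.8466 mg/L.
Second outfall: C = (6193·0.8466 + 663.0·12.80)/6856 = 2.003 mg/L.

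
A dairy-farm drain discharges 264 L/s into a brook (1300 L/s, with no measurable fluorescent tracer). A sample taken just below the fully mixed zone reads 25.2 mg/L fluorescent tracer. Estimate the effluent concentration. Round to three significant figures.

149 mg/L

Mass balance: 1300·0 + 264.0·Cₑ = 1564·25.20
→ Cₑ = (1564·25.20 − 1300·0) / 264.0 = 149.3 mg/L.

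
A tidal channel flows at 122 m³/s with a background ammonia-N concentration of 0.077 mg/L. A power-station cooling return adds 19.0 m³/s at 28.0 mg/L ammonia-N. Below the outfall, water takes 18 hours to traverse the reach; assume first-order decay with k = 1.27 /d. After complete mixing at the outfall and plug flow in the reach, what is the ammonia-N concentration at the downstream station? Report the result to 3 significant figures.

1.48 mg/L

Flow-weighted average: C = (122.0·0.07700 + 19.00·28.00) / 141.0 = 541.4/141.0 = 3.840 mg/L.
First-order decay: C = 3.840·exp(−k·t) = 3.840·0.3858 = 1.481 mg/L.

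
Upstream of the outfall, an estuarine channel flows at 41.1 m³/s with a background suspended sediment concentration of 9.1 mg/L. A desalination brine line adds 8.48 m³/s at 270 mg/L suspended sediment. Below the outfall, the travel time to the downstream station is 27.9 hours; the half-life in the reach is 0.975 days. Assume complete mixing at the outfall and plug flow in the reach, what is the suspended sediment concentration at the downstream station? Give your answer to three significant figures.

Conservation of mass: C = (41.10·9.100 + 8.480·270.0) / 49.58 = 2664/49.58 = 53.72 mg/L.
Half-life 0.975 d → k = ln 2 / 0.975 = 0.7109 d⁻¹.
Applying C = C₀e^(−kt): 53.72 × 0.4376 = 23.51 mg/L.

23.5 mg/L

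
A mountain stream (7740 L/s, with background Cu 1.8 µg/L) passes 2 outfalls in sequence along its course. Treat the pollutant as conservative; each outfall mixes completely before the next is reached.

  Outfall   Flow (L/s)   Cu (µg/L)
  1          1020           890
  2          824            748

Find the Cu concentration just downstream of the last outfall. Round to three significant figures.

160 µg/L

Below outfall 1: Q → 8760 L/s, C = (7740·1.800 + 1020·890.0)/8760 = 105.2 µg/L.
Below outfall 2: Q → 9584 L/s, C = (8760·105.2 + 824.0·748.0)/9584 = 160.5 µg/L.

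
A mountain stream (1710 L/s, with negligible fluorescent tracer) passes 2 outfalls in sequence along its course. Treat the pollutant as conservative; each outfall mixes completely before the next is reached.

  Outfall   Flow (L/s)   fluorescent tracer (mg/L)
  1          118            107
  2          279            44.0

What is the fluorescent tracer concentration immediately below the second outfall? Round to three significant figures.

11.8 mg/L

After outfall 1: Q = 1710 + 118.0 = 1828 L/s; C = (1710·0 + 118.0·107.0)/1828 = 6.907 mg/L.
After outfall 2: Q = 1828 + 279.0 = 2107 L/s; C = (1828·6.907 + 279.0·44.00)/2107 = 11.82 mg/L.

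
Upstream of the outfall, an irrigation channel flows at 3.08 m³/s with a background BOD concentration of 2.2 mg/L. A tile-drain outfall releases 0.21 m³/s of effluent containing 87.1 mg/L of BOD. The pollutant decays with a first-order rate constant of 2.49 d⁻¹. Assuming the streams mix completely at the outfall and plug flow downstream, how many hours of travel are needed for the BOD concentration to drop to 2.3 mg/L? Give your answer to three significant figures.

Conservation of mass: C = (3.080·2.200 + 0.2100·87.10) / 3.290 = 25.07/3.290 = 7.619 mg/L.
7.619·exp(−k·t) = 2.3 → t = ln(7.619/2.3)/k = 41560 s = 11.54 h.

11.5 h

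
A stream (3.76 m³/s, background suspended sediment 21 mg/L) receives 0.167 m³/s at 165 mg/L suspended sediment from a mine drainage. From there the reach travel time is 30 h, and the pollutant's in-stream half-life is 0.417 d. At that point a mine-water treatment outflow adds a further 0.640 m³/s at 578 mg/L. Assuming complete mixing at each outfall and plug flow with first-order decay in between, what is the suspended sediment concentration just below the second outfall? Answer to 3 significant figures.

Flow-weighted average: C = (3.760·21.00 + 0.1670·165.0) / 3.927 = 106.5/3.927 = 27.12 mg/L; combined flow 3.927 m³/s.
Half-life 0.417 d → k = ln 2 / 0.417 = 1.662 d⁻¹.
After decay, C = 27.12 × e^(−kt) = 27.12 × 0.1252 = 3.396 mg/L.
Second outfall: C = (3.927·3.396 + 0.6400·578.0)/4.567 = 83.92 mg/L.

83.9 mg/L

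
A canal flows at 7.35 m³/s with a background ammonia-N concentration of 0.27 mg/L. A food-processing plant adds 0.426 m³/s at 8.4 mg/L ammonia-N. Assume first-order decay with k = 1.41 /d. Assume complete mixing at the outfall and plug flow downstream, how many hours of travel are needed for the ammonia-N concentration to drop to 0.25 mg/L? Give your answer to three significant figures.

After mixing, C = (7.350·0.2700 + 0.4260·8.400) / 7.776 = 5.563/7.776 = 0.7154 mg/L.
0.7154·exp(−k·t) = 0.25 → t = ln(0.7154/0.25)/k = 64420 s = 17.90 h.

17.9 h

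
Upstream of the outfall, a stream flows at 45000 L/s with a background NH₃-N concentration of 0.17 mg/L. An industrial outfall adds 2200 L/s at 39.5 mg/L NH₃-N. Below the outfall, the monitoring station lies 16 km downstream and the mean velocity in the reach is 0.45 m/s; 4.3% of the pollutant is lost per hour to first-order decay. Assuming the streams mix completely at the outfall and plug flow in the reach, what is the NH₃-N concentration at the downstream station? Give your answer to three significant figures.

Flow-weighted average: C = (45000·0.1700 + 2200·39.50) / 47200 = 94550/47200 = 2.003 mg/L.
Travel time t = 16·1000 / 0.45 = 35560 s = 9.877 h.
4.3%/h lost → k = −ln(1 − 0.043) = 0.04395 h⁻¹.
First-order decay: C = 2.003·exp(−k·t) = 2.003·0.6479 = 1.298 mg/L.

1.30 mg/L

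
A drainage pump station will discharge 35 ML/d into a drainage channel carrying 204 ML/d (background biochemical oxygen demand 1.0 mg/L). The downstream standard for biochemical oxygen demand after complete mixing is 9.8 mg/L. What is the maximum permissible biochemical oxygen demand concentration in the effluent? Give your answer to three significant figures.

At the limit, (Qr·Cr + Qe·Cₑ)/(Qr + Qe) = 9.8:
Cₑ = (239.0·9.8 − 204.0·1.000) / 35.00 = 61.09 mg/L.

61.1 mg/L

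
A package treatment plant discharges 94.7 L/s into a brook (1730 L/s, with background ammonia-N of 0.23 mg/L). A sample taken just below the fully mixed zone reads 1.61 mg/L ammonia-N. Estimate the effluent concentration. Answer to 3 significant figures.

Mass balance: 1730·0.2300 + 94.70·Cₑ = 1825·1.610
→ Cₑ = (1825·1.610 − 1730·0.2300) / 94.70 = 26.82 mg/L.

26.8 mg/L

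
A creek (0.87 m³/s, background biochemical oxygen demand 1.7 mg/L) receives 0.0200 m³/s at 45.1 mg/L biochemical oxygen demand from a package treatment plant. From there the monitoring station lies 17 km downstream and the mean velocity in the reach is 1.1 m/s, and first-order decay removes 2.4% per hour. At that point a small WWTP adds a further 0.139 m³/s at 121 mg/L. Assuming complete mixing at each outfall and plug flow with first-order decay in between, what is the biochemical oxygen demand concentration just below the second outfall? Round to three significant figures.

18.4 mg/L

Mass balance: C = (0.8700·1.700 + 0.02000·45.10) / 0.8900 = 2.381/0.8900 = 2.675 mg/L; combined flow 0.8900 m³/s.
Travel time t = 17·1000 / 1.1 = 15450 s = 4.293 h.
2.4%/h lost → k = −ln(1 − 0.024) = 0.02429 h⁻¹.
After decay, C = 2.675 × e^(−kt) = 2.675 × 0.9010 = 2.410 mg/L.
At the second outfall, C = (0.8900·2.410 + 0.1390·121.0) / (0.8900 + 0.1390) = 18.43 mg/L.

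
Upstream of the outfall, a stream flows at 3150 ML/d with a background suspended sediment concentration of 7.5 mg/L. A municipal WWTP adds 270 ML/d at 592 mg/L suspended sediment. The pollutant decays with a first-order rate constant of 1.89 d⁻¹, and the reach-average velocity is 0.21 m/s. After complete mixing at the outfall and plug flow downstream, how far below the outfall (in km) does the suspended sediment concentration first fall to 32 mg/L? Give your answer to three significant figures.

Flow-weighted average: C = (3150·7.500 + 270.0·592.0) / 3420 = 183500/3420 = 53.64 mg/L.
Set 53.64·exp(−k·t) = 32 → t = ln(53.64/32)/k = 23620 s = 6.561 h.
Distance = v·t = 0.21·23620 = 4960 m = 4.960 km.

4.96 km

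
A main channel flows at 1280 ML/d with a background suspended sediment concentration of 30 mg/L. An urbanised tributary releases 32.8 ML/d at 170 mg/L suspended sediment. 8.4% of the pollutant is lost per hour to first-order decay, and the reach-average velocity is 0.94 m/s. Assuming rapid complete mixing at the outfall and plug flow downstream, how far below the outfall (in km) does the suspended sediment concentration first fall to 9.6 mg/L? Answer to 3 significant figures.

48.2 km

Mass balance: C = (1280·30.00 + 32.80·170.0) / 1313 = 43980/1313 = 33.50 mg/L.
8.4%/h lost → k = −ln(1 − 0.084) = 0.08774 h⁻¹.
Set 33.50·exp(−k·t) = 9.6 → t = ln(33.50/9.6)/k = 51280 s = 14.24 h.
Distance = v·t = 0.94·51280 = 48200 m = 48.20 km.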